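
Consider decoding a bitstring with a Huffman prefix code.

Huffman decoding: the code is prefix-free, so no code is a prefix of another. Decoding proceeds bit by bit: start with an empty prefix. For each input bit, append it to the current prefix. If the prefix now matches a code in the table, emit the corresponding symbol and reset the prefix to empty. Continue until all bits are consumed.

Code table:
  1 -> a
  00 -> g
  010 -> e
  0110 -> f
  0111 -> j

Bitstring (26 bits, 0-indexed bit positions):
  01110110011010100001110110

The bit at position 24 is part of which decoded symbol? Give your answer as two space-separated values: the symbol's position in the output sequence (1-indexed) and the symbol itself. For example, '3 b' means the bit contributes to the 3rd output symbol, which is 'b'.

Answer: 8 f

Derivation:
Bit 0: prefix='0' (no match yet)
Bit 1: prefix='01' (no match yet)
Bit 2: prefix='011' (no match yet)
Bit 3: prefix='0111' -> emit 'j', reset
Bit 4: prefix='0' (no match yet)
Bit 5: prefix='01' (no match yet)
Bit 6: prefix='011' (no match yet)
Bit 7: prefix='0110' -> emit 'f', reset
Bit 8: prefix='0' (no match yet)
Bit 9: prefix='01' (no match yet)
Bit 10: prefix='011' (no match yet)
Bit 11: prefix='0110' -> emit 'f', reset
Bit 12: prefix='1' -> emit 'a', reset
Bit 13: prefix='0' (no match yet)
Bit 14: prefix='01' (no match yet)
Bit 15: prefix='010' -> emit 'e', reset
Bit 16: prefix='0' (no match yet)
Bit 17: prefix='00' -> emit 'g', reset
Bit 18: prefix='0' (no match yet)
Bit 19: prefix='01' (no match yet)
Bit 20: prefix='011' (no match yet)
Bit 21: prefix='0111' -> emit 'j', reset
Bit 22: prefix='0' (no match yet)
Bit 23: prefix='01' (no match yet)
Bit 24: prefix='011' (no match yet)
Bit 25: prefix='0110' -> emit 'f', reset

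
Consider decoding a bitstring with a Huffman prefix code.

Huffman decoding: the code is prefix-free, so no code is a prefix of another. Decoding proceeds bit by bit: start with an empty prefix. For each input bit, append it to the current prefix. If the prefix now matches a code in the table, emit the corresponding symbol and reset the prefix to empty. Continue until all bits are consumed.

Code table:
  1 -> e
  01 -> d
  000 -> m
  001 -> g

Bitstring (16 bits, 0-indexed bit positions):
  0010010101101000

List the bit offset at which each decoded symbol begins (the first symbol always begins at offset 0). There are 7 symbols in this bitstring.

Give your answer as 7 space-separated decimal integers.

Answer: 0 3 6 8 10 11 13

Derivation:
Bit 0: prefix='0' (no match yet)
Bit 1: prefix='00' (no match yet)
Bit 2: prefix='001' -> emit 'g', reset
Bit 3: prefix='0' (no match yet)
Bit 4: prefix='00' (no match yet)
Bit 5: prefix='001' -> emit 'g', reset
Bit 6: prefix='0' (no match yet)
Bit 7: prefix='01' -> emit 'd', reset
Bit 8: prefix='0' (no match yet)
Bit 9: prefix='01' -> emit 'd', reset
Bit 10: prefix='1' -> emit 'e', reset
Bit 11: prefix='0' (no match yet)
Bit 12: prefix='01' -> emit 'd', reset
Bit 13: prefix='0' (no match yet)
Bit 14: prefix='00' (no match yet)
Bit 15: prefix='000' -> emit 'm', reset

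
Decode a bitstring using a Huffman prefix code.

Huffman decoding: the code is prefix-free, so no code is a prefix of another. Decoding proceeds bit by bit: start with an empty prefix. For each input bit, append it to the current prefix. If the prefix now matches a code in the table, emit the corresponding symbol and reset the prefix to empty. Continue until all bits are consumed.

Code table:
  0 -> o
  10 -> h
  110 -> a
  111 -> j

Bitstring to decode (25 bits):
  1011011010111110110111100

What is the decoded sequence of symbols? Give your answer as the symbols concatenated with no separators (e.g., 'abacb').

Bit 0: prefix='1' (no match yet)
Bit 1: prefix='10' -> emit 'h', reset
Bit 2: prefix='1' (no match yet)
Bit 3: prefix='11' (no match yet)
Bit 4: prefix='110' -> emit 'a', reset
Bit 5: prefix='1' (no match yet)
Bit 6: prefix='11' (no match yet)
Bit 7: prefix='110' -> emit 'a', reset
Bit 8: prefix='1' (no match yet)
Bit 9: prefix='10' -> emit 'h', reset
Bit 10: prefix='1' (no match yet)
Bit 11: prefix='11' (no match yet)
Bit 12: prefix='111' -> emit 'j', reset
Bit 13: prefix='1' (no match yet)
Bit 14: prefix='11' (no match yet)
Bit 15: prefix='110' -> emit 'a', reset
Bit 16: prefix='1' (no match yet)
Bit 17: prefix='11' (no match yet)
Bit 18: prefix='110' -> emit 'a', reset
Bit 19: prefix='1' (no match yet)
Bit 20: prefix='11' (no match yet)
Bit 21: prefix='111' -> emit 'j', reset
Bit 22: prefix='1' (no match yet)
Bit 23: prefix='10' -> emit 'h', reset
Bit 24: prefix='0' -> emit 'o', reset

Answer: haahjaajho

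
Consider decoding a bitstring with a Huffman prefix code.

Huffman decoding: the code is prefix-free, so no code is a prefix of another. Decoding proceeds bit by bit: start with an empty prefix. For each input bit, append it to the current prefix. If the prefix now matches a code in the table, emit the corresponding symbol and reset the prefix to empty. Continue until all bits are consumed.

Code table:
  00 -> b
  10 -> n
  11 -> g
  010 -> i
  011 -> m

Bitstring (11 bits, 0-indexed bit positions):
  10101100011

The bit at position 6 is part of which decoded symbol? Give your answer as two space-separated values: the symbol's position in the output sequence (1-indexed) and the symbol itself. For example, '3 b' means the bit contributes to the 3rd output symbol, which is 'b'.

Bit 0: prefix='1' (no match yet)
Bit 1: prefix='10' -> emit 'n', reset
Bit 2: prefix='1' (no match yet)
Bit 3: prefix='10' -> emit 'n', reset
Bit 4: prefix='1' (no match yet)
Bit 5: prefix='11' -> emit 'g', reset
Bit 6: prefix='0' (no match yet)
Bit 7: prefix='00' -> emit 'b', reset
Bit 8: prefix='0' (no match yet)
Bit 9: prefix='01' (no match yet)
Bit 10: prefix='011' -> emit 'm', reset

Answer: 4 b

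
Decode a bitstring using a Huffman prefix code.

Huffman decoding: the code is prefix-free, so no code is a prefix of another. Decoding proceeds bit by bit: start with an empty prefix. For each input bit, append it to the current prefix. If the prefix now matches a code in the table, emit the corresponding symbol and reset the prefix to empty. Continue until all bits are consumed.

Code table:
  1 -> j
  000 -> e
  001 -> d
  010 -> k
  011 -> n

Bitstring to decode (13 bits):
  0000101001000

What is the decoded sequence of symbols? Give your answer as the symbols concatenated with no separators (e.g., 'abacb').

Answer: ekjde

Derivation:
Bit 0: prefix='0' (no match yet)
Bit 1: prefix='00' (no match yet)
Bit 2: prefix='000' -> emit 'e', reset
Bit 3: prefix='0' (no match yet)
Bit 4: prefix='01' (no match yet)
Bit 5: prefix='010' -> emit 'k', reset
Bit 6: prefix='1' -> emit 'j', reset
Bit 7: prefix='0' (no match yet)
Bit 8: prefix='00' (no match yet)
Bit 9: prefix='001' -> emit 'd', reset
Bit 10: prefix='0' (no match yet)
Bit 11: prefix='00' (no match yet)
Bit 12: prefix='000' -> emit 'e', reset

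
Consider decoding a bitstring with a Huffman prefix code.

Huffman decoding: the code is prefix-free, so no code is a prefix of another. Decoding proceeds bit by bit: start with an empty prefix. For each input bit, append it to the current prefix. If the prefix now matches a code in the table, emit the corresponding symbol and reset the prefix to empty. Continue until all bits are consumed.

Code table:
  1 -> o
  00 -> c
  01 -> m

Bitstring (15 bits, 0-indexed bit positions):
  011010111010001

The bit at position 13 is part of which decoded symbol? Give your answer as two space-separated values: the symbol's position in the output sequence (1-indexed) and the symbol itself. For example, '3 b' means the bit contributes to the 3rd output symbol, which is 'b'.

Answer: 9 m

Derivation:
Bit 0: prefix='0' (no match yet)
Bit 1: prefix='01' -> emit 'm', reset
Bit 2: prefix='1' -> emit 'o', reset
Bit 3: prefix='0' (no match yet)
Bit 4: prefix='01' -> emit 'm', reset
Bit 5: prefix='0' (no match yet)
Bit 6: prefix='01' -> emit 'm', reset
Bit 7: prefix='1' -> emit 'o', reset
Bit 8: prefix='1' -> emit 'o', reset
Bit 9: prefix='0' (no match yet)
Bit 10: prefix='01' -> emit 'm', reset
Bit 11: prefix='0' (no match yet)
Bit 12: prefix='00' -> emit 'c', reset
Bit 13: prefix='0' (no match yet)
Bit 14: prefix='01' -> emit 'm', reset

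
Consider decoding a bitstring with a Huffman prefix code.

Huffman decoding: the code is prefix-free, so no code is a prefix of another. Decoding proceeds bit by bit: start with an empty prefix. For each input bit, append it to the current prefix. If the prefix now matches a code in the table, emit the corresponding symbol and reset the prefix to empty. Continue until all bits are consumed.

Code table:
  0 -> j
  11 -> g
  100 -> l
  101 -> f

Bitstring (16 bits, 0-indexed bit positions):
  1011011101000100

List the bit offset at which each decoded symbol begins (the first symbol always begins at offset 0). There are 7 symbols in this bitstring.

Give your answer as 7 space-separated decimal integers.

Bit 0: prefix='1' (no match yet)
Bit 1: prefix='10' (no match yet)
Bit 2: prefix='101' -> emit 'f', reset
Bit 3: prefix='1' (no match yet)
Bit 4: prefix='10' (no match yet)
Bit 5: prefix='101' -> emit 'f', reset
Bit 6: prefix='1' (no match yet)
Bit 7: prefix='11' -> emit 'g', reset
Bit 8: prefix='0' -> emit 'j', reset
Bit 9: prefix='1' (no match yet)
Bit 10: prefix='10' (no match yet)
Bit 11: prefix='100' -> emit 'l', reset
Bit 12: prefix='0' -> emit 'j', reset
Bit 13: prefix='1' (no match yet)
Bit 14: prefix='10' (no match yet)
Bit 15: prefix='100' -> emit 'l', reset

Answer: 0 3 6 8 9 12 13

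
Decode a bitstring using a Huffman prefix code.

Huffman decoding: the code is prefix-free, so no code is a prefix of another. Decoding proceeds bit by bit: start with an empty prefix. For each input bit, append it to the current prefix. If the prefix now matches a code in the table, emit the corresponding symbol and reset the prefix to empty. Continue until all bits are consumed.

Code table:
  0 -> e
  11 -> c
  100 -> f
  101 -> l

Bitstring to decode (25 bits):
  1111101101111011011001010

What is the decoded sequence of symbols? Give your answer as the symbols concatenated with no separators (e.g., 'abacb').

Bit 0: prefix='1' (no match yet)
Bit 1: prefix='11' -> emit 'c', reset
Bit 2: prefix='1' (no match yet)
Bit 3: prefix='11' -> emit 'c', reset
Bit 4: prefix='1' (no match yet)
Bit 5: prefix='10' (no match yet)
Bit 6: prefix='101' -> emit 'l', reset
Bit 7: prefix='1' (no match yet)
Bit 8: prefix='10' (no match yet)
Bit 9: prefix='101' -> emit 'l', reset
Bit 10: prefix='1' (no match yet)
Bit 11: prefix='11' -> emit 'c', reset
Bit 12: prefix='1' (no match yet)
Bit 13: prefix='10' (no match yet)
Bit 14: prefix='101' -> emit 'l', reset
Bit 15: prefix='1' (no match yet)
Bit 16: prefix='10' (no match yet)
Bit 17: prefix='101' -> emit 'l', reset
Bit 18: prefix='1' (no match yet)
Bit 19: prefix='10' (no match yet)
Bit 20: prefix='100' -> emit 'f', reset
Bit 21: prefix='1' (no match yet)
Bit 22: prefix='10' (no match yet)
Bit 23: prefix='101' -> emit 'l', reset
Bit 24: prefix='0' -> emit 'e', reset

Answer: ccllcllfle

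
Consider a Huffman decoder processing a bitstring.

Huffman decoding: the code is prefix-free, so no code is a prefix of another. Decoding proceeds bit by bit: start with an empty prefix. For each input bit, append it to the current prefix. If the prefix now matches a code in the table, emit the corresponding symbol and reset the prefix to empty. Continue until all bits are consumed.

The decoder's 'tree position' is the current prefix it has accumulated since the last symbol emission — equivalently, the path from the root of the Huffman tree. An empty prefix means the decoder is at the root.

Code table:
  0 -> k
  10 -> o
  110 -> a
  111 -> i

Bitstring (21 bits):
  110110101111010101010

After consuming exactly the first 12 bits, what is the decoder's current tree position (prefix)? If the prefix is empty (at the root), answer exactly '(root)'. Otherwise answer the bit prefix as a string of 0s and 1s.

Answer: 1

Derivation:
Bit 0: prefix='1' (no match yet)
Bit 1: prefix='11' (no match yet)
Bit 2: prefix='110' -> emit 'a', reset
Bit 3: prefix='1' (no match yet)
Bit 4: prefix='11' (no match yet)
Bit 5: prefix='110' -> emit 'a', reset
Bit 6: prefix='1' (no match yet)
Bit 7: prefix='10' -> emit 'o', reset
Bit 8: prefix='1' (no match yet)
Bit 9: prefix='11' (no match yet)
Bit 10: prefix='111' -> emit 'i', reset
Bit 11: prefix='1' (no match yet)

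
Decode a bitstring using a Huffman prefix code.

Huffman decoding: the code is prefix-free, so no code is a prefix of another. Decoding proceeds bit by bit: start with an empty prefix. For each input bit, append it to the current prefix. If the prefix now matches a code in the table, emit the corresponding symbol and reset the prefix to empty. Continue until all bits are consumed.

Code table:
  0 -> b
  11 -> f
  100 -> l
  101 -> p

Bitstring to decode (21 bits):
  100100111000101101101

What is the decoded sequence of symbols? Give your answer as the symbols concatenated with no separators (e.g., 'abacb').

Bit 0: prefix='1' (no match yet)
Bit 1: prefix='10' (no match yet)
Bit 2: prefix='100' -> emit 'l', reset
Bit 3: prefix='1' (no match yet)
Bit 4: prefix='10' (no match yet)
Bit 5: prefix='100' -> emit 'l', reset
Bit 6: prefix='1' (no match yet)
Bit 7: prefix='11' -> emit 'f', reset
Bit 8: prefix='1' (no match yet)
Bit 9: prefix='10' (no match yet)
Bit 10: prefix='100' -> emit 'l', reset
Bit 11: prefix='0' -> emit 'b', reset
Bit 12: prefix='1' (no match yet)
Bit 13: prefix='10' (no match yet)
Bit 14: prefix='101' -> emit 'p', reset
Bit 15: prefix='1' (no match yet)
Bit 16: prefix='10' (no match yet)
Bit 17: prefix='101' -> emit 'p', reset
Bit 18: prefix='1' (no match yet)
Bit 19: prefix='10' (no match yet)
Bit 20: prefix='101' -> emit 'p', reset

Answer: llflbppp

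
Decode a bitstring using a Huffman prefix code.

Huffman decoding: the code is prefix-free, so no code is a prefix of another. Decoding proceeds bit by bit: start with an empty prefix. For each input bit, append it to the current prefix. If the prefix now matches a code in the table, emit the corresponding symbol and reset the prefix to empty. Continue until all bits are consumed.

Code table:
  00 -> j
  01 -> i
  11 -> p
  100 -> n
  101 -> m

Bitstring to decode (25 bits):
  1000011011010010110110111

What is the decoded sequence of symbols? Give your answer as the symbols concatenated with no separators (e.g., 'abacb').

Answer: njpimjmmmp

Derivation:
Bit 0: prefix='1' (no match yet)
Bit 1: prefix='10' (no match yet)
Bit 2: prefix='100' -> emit 'n', reset
Bit 3: prefix='0' (no match yet)
Bit 4: prefix='00' -> emit 'j', reset
Bit 5: prefix='1' (no match yet)
Bit 6: prefix='11' -> emit 'p', reset
Bit 7: prefix='0' (no match yet)
Bit 8: prefix='01' -> emit 'i', reset
Bit 9: prefix='1' (no match yet)
Bit 10: prefix='10' (no match yet)
Bit 11: prefix='101' -> emit 'm', reset
Bit 12: prefix='0' (no match yet)
Bit 13: prefix='00' -> emit 'j', reset
Bit 14: prefix='1' (no match yet)
Bit 15: prefix='10' (no match yet)
Bit 16: prefix='101' -> emit 'm', reset
Bit 17: prefix='1' (no match yet)
Bit 18: prefix='10' (no match yet)
Bit 19: prefix='101' -> emit 'm', reset
Bit 20: prefix='1' (no match yet)
Bit 21: prefix='10' (no match yet)
Bit 22: prefix='101' -> emit 'm', reset
Bit 23: prefix='1' (no match yet)
Bit 24: prefix='11' -> emit 'p', reset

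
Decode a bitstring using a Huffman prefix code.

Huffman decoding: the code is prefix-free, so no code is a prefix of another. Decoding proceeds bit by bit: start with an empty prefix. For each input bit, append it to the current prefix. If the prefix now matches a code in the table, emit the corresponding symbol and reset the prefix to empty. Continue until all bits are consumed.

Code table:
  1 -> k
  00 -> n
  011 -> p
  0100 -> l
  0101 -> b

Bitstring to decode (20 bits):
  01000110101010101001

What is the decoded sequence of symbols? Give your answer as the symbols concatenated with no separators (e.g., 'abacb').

Bit 0: prefix='0' (no match yet)
Bit 1: prefix='01' (no match yet)
Bit 2: prefix='010' (no match yet)
Bit 3: prefix='0100' -> emit 'l', reset
Bit 4: prefix='0' (no match yet)
Bit 5: prefix='01' (no match yet)
Bit 6: prefix='011' -> emit 'p', reset
Bit 7: prefix='0' (no match yet)
Bit 8: prefix='01' (no match yet)
Bit 9: prefix='010' (no match yet)
Bit 10: prefix='0101' -> emit 'b', reset
Bit 11: prefix='0' (no match yet)
Bit 12: prefix='01' (no match yet)
Bit 13: prefix='010' (no match yet)
Bit 14: prefix='0101' -> emit 'b', reset
Bit 15: prefix='0' (no match yet)
Bit 16: prefix='01' (no match yet)
Bit 17: prefix='010' (no match yet)
Bit 18: prefix='0100' -> emit 'l', reset
Bit 19: prefix='1' -> emit 'k', reset

Answer: lpbblk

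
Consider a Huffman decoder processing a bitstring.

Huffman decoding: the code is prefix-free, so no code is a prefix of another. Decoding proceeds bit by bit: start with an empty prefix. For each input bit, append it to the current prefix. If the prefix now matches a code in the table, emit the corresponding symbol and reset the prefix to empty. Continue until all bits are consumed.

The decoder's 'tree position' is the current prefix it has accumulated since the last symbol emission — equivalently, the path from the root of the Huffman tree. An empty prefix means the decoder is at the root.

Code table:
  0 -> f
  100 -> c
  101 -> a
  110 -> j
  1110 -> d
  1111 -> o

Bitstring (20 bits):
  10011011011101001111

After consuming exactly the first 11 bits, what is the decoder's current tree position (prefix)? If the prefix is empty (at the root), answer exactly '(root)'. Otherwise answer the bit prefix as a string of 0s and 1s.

Bit 0: prefix='1' (no match yet)
Bit 1: prefix='10' (no match yet)
Bit 2: prefix='100' -> emit 'c', reset
Bit 3: prefix='1' (no match yet)
Bit 4: prefix='11' (no match yet)
Bit 5: prefix='110' -> emit 'j', reset
Bit 6: prefix='1' (no match yet)
Bit 7: prefix='11' (no match yet)
Bit 8: prefix='110' -> emit 'j', reset
Bit 9: prefix='1' (no match yet)
Bit 10: prefix='11' (no match yet)

Answer: 11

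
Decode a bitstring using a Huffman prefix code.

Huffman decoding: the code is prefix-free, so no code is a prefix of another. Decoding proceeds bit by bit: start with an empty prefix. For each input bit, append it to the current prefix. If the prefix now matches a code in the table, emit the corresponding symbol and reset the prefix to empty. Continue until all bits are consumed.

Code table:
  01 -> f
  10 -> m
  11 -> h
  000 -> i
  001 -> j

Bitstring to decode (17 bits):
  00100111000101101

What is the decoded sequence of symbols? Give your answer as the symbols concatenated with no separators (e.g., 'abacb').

Bit 0: prefix='0' (no match yet)
Bit 1: prefix='00' (no match yet)
Bit 2: prefix='001' -> emit 'j', reset
Bit 3: prefix='0' (no match yet)
Bit 4: prefix='00' (no match yet)
Bit 5: prefix='001' -> emit 'j', reset
Bit 6: prefix='1' (no match yet)
Bit 7: prefix='11' -> emit 'h', reset
Bit 8: prefix='0' (no match yet)
Bit 9: prefix='00' (no match yet)
Bit 10: prefix='000' -> emit 'i', reset
Bit 11: prefix='1' (no match yet)
Bit 12: prefix='10' -> emit 'm', reset
Bit 13: prefix='1' (no match yet)
Bit 14: prefix='11' -> emit 'h', reset
Bit 15: prefix='0' (no match yet)
Bit 16: prefix='01' -> emit 'f', reset

Answer: jjhimhf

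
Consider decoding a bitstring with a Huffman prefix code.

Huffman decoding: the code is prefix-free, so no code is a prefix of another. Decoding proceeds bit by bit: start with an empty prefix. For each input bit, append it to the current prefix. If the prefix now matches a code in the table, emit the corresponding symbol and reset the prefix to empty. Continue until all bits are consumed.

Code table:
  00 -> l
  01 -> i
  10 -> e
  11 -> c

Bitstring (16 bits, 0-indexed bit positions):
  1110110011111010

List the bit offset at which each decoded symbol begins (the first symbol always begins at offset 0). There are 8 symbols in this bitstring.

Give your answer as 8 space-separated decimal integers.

Bit 0: prefix='1' (no match yet)
Bit 1: prefix='11' -> emit 'c', reset
Bit 2: prefix='1' (no match yet)
Bit 3: prefix='10' -> emit 'e', reset
Bit 4: prefix='1' (no match yet)
Bit 5: prefix='11' -> emit 'c', reset
Bit 6: prefix='0' (no match yet)
Bit 7: prefix='00' -> emit 'l', reset
Bit 8: prefix='1' (no match yet)
Bit 9: prefix='11' -> emit 'c', reset
Bit 10: prefix='1' (no match yet)
Bit 11: prefix='11' -> emit 'c', reset
Bit 12: prefix='1' (no match yet)
Bit 13: prefix='10' -> emit 'e', reset
Bit 14: prefix='1' (no match yet)
Bit 15: prefix='10' -> emit 'e', reset

Answer: 0 2 4 6 8 10 12 14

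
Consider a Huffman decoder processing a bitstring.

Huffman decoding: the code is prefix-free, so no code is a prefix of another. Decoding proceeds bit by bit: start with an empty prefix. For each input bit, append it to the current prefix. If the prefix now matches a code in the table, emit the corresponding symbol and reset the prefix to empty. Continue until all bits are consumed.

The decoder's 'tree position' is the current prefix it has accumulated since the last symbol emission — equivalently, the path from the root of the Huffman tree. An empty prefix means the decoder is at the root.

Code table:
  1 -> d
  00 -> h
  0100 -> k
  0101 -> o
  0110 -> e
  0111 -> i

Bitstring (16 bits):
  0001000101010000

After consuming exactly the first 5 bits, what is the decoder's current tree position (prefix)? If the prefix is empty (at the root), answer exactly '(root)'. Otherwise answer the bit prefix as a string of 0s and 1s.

Answer: 010

Derivation:
Bit 0: prefix='0' (no match yet)
Bit 1: prefix='00' -> emit 'h', reset
Bit 2: prefix='0' (no match yet)
Bit 3: prefix='01' (no match yet)
Bit 4: prefix='010' (no match yet)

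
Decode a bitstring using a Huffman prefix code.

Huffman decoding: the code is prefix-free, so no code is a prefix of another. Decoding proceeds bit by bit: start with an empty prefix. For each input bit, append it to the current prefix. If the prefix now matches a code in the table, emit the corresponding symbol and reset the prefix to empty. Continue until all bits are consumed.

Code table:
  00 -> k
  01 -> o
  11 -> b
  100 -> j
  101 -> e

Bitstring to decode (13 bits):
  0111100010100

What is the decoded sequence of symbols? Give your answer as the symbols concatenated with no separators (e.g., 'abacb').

Bit 0: prefix='0' (no match yet)
Bit 1: prefix='01' -> emit 'o', reset
Bit 2: prefix='1' (no match yet)
Bit 3: prefix='11' -> emit 'b', reset
Bit 4: prefix='1' (no match yet)
Bit 5: prefix='10' (no match yet)
Bit 6: prefix='100' -> emit 'j', reset
Bit 7: prefix='0' (no match yet)
Bit 8: prefix='01' -> emit 'o', reset
Bit 9: prefix='0' (no match yet)
Bit 10: prefix='01' -> emit 'o', reset
Bit 11: prefix='0' (no match yet)
Bit 12: prefix='00' -> emit 'k', reset

Answer: objook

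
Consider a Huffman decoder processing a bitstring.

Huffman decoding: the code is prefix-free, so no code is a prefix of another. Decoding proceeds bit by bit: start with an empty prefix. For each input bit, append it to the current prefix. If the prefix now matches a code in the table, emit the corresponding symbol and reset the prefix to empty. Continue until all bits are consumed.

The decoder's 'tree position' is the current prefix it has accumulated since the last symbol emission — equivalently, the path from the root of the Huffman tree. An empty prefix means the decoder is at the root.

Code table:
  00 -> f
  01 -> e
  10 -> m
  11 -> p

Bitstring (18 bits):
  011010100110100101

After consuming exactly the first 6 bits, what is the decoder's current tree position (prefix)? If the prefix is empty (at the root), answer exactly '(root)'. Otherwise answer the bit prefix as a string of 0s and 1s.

Answer: (root)

Derivation:
Bit 0: prefix='0' (no match yet)
Bit 1: prefix='01' -> emit 'e', reset
Bit 2: prefix='1' (no match yet)
Bit 3: prefix='10' -> emit 'm', reset
Bit 4: prefix='1' (no match yet)
Bit 5: prefix='10' -> emit 'm', reset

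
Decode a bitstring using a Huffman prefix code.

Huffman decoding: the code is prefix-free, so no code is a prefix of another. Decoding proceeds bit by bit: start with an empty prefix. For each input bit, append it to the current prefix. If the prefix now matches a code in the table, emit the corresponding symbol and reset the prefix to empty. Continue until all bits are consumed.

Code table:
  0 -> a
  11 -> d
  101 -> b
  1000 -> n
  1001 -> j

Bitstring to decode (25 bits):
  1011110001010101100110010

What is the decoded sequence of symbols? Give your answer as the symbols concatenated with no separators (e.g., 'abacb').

Answer: bdnbabjja

Derivation:
Bit 0: prefix='1' (no match yet)
Bit 1: prefix='10' (no match yet)
Bit 2: prefix='101' -> emit 'b', reset
Bit 3: prefix='1' (no match yet)
Bit 4: prefix='11' -> emit 'd', reset
Bit 5: prefix='1' (no match yet)
Bit 6: prefix='10' (no match yet)
Bit 7: prefix='100' (no match yet)
Bit 8: prefix='1000' -> emit 'n', reset
Bit 9: prefix='1' (no match yet)
Bit 10: prefix='10' (no match yet)
Bit 11: prefix='101' -> emit 'b', reset
Bit 12: prefix='0' -> emit 'a', reset
Bit 13: prefix='1' (no match yet)
Bit 14: prefix='10' (no match yet)
Bit 15: prefix='101' -> emit 'b', reset
Bit 16: prefix='1' (no match yet)
Bit 17: prefix='10' (no match yet)
Bit 18: prefix='100' (no match yet)
Bit 19: prefix='1001' -> emit 'j', reset
Bit 20: prefix='1' (no match yet)
Bit 21: prefix='10' (no match yet)
Bit 22: prefix='100' (no match yet)
Bit 23: prefix='1001' -> emit 'j', reset
Bit 24: prefix='0' -> emit 'a', reset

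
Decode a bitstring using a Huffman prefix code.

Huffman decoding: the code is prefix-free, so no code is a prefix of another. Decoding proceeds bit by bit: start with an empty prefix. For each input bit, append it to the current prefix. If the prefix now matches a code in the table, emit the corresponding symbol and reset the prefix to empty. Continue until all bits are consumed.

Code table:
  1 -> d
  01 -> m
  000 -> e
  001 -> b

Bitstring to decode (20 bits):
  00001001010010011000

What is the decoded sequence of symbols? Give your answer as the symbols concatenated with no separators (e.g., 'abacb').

Answer: embmbbde

Derivation:
Bit 0: prefix='0' (no match yet)
Bit 1: prefix='00' (no match yet)
Bit 2: prefix='000' -> emit 'e', reset
Bit 3: prefix='0' (no match yet)
Bit 4: prefix='01' -> emit 'm', reset
Bit 5: prefix='0' (no match yet)
Bit 6: prefix='00' (no match yet)
Bit 7: prefix='001' -> emit 'b', reset
Bit 8: prefix='0' (no match yet)
Bit 9: prefix='01' -> emit 'm', reset
Bit 10: prefix='0' (no match yet)
Bit 11: prefix='00' (no match yet)
Bit 12: prefix='001' -> emit 'b', reset
Bit 13: prefix='0' (no match yet)
Bit 14: prefix='00' (no match yet)
Bit 15: prefix='001' -> emit 'b', reset
Bit 16: prefix='1' -> emit 'd', reset
Bit 17: prefix='0' (no match yet)
Bit 18: prefix='00' (no match yet)
Bit 19: prefix='000' -> emit 'e', reset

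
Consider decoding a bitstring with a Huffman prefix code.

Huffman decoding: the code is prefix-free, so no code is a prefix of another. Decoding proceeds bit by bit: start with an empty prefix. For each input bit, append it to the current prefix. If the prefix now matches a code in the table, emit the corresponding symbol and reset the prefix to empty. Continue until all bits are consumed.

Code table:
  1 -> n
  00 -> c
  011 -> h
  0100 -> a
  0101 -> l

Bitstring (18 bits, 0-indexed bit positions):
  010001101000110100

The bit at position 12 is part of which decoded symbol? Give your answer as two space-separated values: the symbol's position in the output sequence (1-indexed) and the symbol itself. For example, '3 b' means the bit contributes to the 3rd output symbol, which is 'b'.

Answer: 4 h

Derivation:
Bit 0: prefix='0' (no match yet)
Bit 1: prefix='01' (no match yet)
Bit 2: prefix='010' (no match yet)
Bit 3: prefix='0100' -> emit 'a', reset
Bit 4: prefix='0' (no match yet)
Bit 5: prefix='01' (no match yet)
Bit 6: prefix='011' -> emit 'h', reset
Bit 7: prefix='0' (no match yet)
Bit 8: prefix='01' (no match yet)
Bit 9: prefix='010' (no match yet)
Bit 10: prefix='0100' -> emit 'a', reset
Bit 11: prefix='0' (no match yet)
Bit 12: prefix='01' (no match yet)
Bit 13: prefix='011' -> emit 'h', reset
Bit 14: prefix='0' (no match yet)
Bit 15: prefix='01' (no match yet)
Bit 16: prefix='010' (no match yet)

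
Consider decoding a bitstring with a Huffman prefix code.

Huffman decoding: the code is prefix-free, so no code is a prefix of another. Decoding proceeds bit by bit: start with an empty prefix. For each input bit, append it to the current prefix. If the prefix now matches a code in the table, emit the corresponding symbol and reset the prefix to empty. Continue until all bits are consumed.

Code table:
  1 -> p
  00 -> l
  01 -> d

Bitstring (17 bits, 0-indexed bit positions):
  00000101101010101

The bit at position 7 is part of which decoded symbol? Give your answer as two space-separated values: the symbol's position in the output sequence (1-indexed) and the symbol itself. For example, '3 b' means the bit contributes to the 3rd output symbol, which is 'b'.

Bit 0: prefix='0' (no match yet)
Bit 1: prefix='00' -> emit 'l', reset
Bit 2: prefix='0' (no match yet)
Bit 3: prefix='00' -> emit 'l', reset
Bit 4: prefix='0' (no match yet)
Bit 5: prefix='01' -> emit 'd', reset
Bit 6: prefix='0' (no match yet)
Bit 7: prefix='01' -> emit 'd', reset
Bit 8: prefix='1' -> emit 'p', reset
Bit 9: prefix='0' (no match yet)
Bit 10: prefix='01' -> emit 'd', reset
Bit 11: prefix='0' (no match yet)

Answer: 4 d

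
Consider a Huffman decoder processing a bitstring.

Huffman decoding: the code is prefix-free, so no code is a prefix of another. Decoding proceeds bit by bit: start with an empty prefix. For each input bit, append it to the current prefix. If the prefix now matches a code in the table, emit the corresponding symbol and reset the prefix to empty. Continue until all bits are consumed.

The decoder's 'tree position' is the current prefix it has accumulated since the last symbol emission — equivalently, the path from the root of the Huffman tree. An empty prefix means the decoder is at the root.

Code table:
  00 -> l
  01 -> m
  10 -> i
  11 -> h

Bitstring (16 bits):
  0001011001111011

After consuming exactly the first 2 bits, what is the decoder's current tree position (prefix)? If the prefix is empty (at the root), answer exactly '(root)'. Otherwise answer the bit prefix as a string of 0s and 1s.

Answer: (root)

Derivation:
Bit 0: prefix='0' (no match yet)
Bit 1: prefix='00' -> emit 'l', reset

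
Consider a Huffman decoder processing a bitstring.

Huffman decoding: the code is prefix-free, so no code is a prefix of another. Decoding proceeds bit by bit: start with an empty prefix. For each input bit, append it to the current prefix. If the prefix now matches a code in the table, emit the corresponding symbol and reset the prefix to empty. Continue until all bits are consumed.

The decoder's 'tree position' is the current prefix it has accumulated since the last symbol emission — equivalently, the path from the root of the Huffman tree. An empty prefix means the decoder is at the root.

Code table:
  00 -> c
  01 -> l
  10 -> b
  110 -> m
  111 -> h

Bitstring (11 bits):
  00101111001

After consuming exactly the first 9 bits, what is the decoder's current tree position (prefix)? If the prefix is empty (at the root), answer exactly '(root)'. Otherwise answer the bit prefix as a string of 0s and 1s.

Bit 0: prefix='0' (no match yet)
Bit 1: prefix='00' -> emit 'c', reset
Bit 2: prefix='1' (no match yet)
Bit 3: prefix='10' -> emit 'b', reset
Bit 4: prefix='1' (no match yet)
Bit 5: prefix='11' (no match yet)
Bit 6: prefix='111' -> emit 'h', reset
Bit 7: prefix='1' (no match yet)
Bit 8: prefix='10' -> emit 'b', reset

Answer: (root)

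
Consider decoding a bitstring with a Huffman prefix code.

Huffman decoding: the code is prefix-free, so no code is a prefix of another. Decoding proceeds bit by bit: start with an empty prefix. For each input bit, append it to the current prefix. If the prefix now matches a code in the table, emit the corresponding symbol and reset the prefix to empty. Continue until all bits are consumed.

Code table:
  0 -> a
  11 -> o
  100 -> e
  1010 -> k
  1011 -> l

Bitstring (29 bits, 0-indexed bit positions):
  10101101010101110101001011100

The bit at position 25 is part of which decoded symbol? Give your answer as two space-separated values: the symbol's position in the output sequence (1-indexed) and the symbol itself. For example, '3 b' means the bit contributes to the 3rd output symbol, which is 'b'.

Bit 0: prefix='1' (no match yet)
Bit 1: prefix='10' (no match yet)
Bit 2: prefix='101' (no match yet)
Bit 3: prefix='1010' -> emit 'k', reset
Bit 4: prefix='1' (no match yet)
Bit 5: prefix='11' -> emit 'o', reset
Bit 6: prefix='0' -> emit 'a', reset
Bit 7: prefix='1' (no match yet)
Bit 8: prefix='10' (no match yet)
Bit 9: prefix='101' (no match yet)
Bit 10: prefix='1010' -> emit 'k', reset
Bit 11: prefix='1' (no match yet)
Bit 12: prefix='10' (no match yet)
Bit 13: prefix='101' (no match yet)
Bit 14: prefix='1011' -> emit 'l', reset
Bit 15: prefix='1' (no match yet)
Bit 16: prefix='10' (no match yet)
Bit 17: prefix='101' (no match yet)
Bit 18: prefix='1010' -> emit 'k', reset
Bit 19: prefix='1' (no match yet)
Bit 20: prefix='10' (no match yet)
Bit 21: prefix='100' -> emit 'e', reset
Bit 22: prefix='1' (no match yet)
Bit 23: prefix='10' (no match yet)
Bit 24: prefix='101' (no match yet)
Bit 25: prefix='1011' -> emit 'l', reset
Bit 26: prefix='1' (no match yet)
Bit 27: prefix='10' (no match yet)
Bit 28: prefix='100' -> emit 'e', reset

Answer: 8 l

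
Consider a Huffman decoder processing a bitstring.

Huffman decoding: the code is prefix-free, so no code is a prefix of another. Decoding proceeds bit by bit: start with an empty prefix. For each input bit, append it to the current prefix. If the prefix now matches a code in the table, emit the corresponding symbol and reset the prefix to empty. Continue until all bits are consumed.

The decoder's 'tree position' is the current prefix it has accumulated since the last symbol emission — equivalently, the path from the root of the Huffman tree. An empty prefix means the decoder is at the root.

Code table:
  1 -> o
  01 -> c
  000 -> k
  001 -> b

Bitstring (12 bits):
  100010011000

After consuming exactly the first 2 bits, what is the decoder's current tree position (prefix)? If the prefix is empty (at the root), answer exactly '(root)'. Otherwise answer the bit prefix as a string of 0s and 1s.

Answer: 0

Derivation:
Bit 0: prefix='1' -> emit 'o', reset
Bit 1: prefix='0' (no match yet)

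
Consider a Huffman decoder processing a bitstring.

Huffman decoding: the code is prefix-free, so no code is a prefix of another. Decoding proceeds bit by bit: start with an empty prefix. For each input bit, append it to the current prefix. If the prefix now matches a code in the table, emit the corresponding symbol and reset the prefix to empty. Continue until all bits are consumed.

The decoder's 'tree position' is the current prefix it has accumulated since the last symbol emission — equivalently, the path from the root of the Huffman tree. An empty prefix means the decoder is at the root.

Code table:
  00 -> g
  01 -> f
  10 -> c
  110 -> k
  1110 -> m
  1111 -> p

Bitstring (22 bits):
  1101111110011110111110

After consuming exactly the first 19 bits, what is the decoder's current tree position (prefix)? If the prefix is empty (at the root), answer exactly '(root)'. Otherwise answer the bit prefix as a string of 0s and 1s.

Bit 0: prefix='1' (no match yet)
Bit 1: prefix='11' (no match yet)
Bit 2: prefix='110' -> emit 'k', reset
Bit 3: prefix='1' (no match yet)
Bit 4: prefix='11' (no match yet)
Bit 5: prefix='111' (no match yet)
Bit 6: prefix='1111' -> emit 'p', reset
Bit 7: prefix='1' (no match yet)
Bit 8: prefix='11' (no match yet)
Bit 9: prefix='110' -> emit 'k', reset
Bit 10: prefix='0' (no match yet)
Bit 11: prefix='01' -> emit 'f', reset
Bit 12: prefix='1' (no match yet)
Bit 13: prefix='11' (no match yet)
Bit 14: prefix='111' (no match yet)
Bit 15: prefix='1110' -> emit 'm', reset
Bit 16: prefix='1' (no match yet)
Bit 17: prefix='11' (no match yet)
Bit 18: prefix='111' (no match yet)

Answer: 111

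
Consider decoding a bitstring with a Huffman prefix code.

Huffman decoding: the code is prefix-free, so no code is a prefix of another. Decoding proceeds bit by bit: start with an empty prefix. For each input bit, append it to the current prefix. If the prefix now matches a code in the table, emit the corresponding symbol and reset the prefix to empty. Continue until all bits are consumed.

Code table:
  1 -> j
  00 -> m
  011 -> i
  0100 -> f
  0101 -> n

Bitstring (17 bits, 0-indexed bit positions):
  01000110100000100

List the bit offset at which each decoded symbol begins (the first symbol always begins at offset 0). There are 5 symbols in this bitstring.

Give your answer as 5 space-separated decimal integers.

Answer: 0 4 7 11 13

Derivation:
Bit 0: prefix='0' (no match yet)
Bit 1: prefix='01' (no match yet)
Bit 2: prefix='010' (no match yet)
Bit 3: prefix='0100' -> emit 'f', reset
Bit 4: prefix='0' (no match yet)
Bit 5: prefix='01' (no match yet)
Bit 6: prefix='011' -> emit 'i', reset
Bit 7: prefix='0' (no match yet)
Bit 8: prefix='01' (no match yet)
Bit 9: prefix='010' (no match yet)
Bit 10: prefix='0100' -> emit 'f', reset
Bit 11: prefix='0' (no match yet)
Bit 12: prefix='00' -> emit 'm', reset
Bit 13: prefix='0' (no match yet)
Bit 14: prefix='01' (no match yet)
Bit 15: prefix='010' (no match yet)
Bit 16: prefix='0100' -> emit 'f', reset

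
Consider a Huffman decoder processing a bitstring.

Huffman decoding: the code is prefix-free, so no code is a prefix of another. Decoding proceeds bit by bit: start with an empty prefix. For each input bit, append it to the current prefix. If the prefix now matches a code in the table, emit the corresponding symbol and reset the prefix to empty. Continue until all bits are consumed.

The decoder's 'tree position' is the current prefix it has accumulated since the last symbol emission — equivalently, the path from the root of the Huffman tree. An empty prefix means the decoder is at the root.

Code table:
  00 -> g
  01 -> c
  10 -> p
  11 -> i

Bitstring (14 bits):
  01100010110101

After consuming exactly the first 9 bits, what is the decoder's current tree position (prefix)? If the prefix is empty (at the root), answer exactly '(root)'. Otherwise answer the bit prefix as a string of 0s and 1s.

Bit 0: prefix='0' (no match yet)
Bit 1: prefix='01' -> emit 'c', reset
Bit 2: prefix='1' (no match yet)
Bit 3: prefix='10' -> emit 'p', reset
Bit 4: prefix='0' (no match yet)
Bit 5: prefix='00' -> emit 'g', reset
Bit 6: prefix='1' (no match yet)
Bit 7: prefix='10' -> emit 'p', reset
Bit 8: prefix='1' (no match yet)

Answer: 1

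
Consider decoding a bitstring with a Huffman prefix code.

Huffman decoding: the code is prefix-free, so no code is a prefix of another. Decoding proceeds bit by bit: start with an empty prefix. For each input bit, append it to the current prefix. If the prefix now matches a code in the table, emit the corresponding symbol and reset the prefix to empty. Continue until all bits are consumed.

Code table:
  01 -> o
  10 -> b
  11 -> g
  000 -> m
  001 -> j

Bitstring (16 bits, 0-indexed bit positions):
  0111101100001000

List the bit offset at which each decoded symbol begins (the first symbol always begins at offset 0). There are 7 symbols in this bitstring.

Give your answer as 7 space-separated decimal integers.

Bit 0: prefix='0' (no match yet)
Bit 1: prefix='01' -> emit 'o', reset
Bit 2: prefix='1' (no match yet)
Bit 3: prefix='11' -> emit 'g', reset
Bit 4: prefix='1' (no match yet)
Bit 5: prefix='10' -> emit 'b', reset
Bit 6: prefix='1' (no match yet)
Bit 7: prefix='11' -> emit 'g', reset
Bit 8: prefix='0' (no match yet)
Bit 9: prefix='00' (no match yet)
Bit 10: prefix='000' -> emit 'm', reset
Bit 11: prefix='0' (no match yet)
Bit 12: prefix='01' -> emit 'o', reset
Bit 13: prefix='0' (no match yet)
Bit 14: prefix='00' (no match yet)
Bit 15: prefix='000' -> emit 'm', reset

Answer: 0 2 4 6 8 11 13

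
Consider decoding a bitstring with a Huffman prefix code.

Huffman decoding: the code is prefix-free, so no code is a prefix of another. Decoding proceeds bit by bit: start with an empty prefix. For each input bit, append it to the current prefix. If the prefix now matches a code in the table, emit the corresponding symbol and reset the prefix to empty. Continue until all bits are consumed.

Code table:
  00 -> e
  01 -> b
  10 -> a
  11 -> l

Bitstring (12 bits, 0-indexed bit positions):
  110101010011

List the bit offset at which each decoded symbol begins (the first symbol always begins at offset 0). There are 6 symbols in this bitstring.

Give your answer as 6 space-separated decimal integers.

Answer: 0 2 4 6 8 10

Derivation:
Bit 0: prefix='1' (no match yet)
Bit 1: prefix='11' -> emit 'l', reset
Bit 2: prefix='0' (no match yet)
Bit 3: prefix='01' -> emit 'b', reset
Bit 4: prefix='0' (no match yet)
Bit 5: prefix='01' -> emit 'b', reset
Bit 6: prefix='0' (no match yet)
Bit 7: prefix='01' -> emit 'b', reset
Bit 8: prefix='0' (no match yet)
Bit 9: prefix='00' -> emit 'e', reset
Bit 10: prefix='1' (no match yet)
Bit 11: prefix='11' -> emit 'l', reset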